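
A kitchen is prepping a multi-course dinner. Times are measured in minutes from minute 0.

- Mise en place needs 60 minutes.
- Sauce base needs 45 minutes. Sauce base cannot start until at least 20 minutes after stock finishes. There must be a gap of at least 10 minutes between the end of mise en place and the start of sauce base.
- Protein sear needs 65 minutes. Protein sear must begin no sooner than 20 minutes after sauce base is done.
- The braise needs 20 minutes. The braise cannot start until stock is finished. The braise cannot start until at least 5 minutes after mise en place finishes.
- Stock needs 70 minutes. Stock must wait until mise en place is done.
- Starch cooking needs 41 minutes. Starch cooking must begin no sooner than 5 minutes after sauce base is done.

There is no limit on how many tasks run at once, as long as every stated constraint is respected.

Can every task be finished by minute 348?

Yes

Nothing blocks mise en place, so it runs from minute 0 to minute 60.
Stock waits on mise en place (finishes minute 60), so it starts at minute 60 and finishes at 60 + 70 = minute 130.
The braise has to wait for stock (finishes minute 130); mise en place (finishes minute 60, plus 5-minute gap → minute 65). The latest of these is minute 130, so the braise runs minute 130 to 130 + 20 = minute 150.
For sauce base: stock (finishes minute 130, plus 20-minute gap → minute 150); mise en place (finishes minute 60, plus 10-minute gap → minute 70). Taking the maximum gives a start of minute 150, and it finishes at 150 + 45 = minute 195.
Starch cooking cannot begin until sauce base (finishes minute 195, plus 5-minute gap → minute 200). It runs from minute 200 to 200 + 41 = minute 241.
Protein sear waits on sauce base (finishes minute 195, plus 20-minute gap → minute 215), so it starts at minute 215 and finishes at 215 + 65 = minute 280.
Every task is finished by minute 280, which is no later than the deadline of 348, so the schedule is feasible.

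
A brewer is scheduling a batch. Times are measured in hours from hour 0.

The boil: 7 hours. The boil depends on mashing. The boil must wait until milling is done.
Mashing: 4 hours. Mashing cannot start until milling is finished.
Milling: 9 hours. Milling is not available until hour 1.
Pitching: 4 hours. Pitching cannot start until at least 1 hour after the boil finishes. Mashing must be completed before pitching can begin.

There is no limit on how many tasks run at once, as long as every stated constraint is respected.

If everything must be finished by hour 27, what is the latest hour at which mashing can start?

11

To finish by hour 27, pitching (duration 4) must start no later than hour 23.
The boil feeds into pitching (must start by hour 23, minus 1-hour gap → hour 22); so the boil must finish by hour 22 and therefore start by hour 15.
Mashing must finish in time for the boil (must start by hour 15); pitching (must start by hour 23). The tightest is hour 15, so mashing must start by 15 − 4 = hour 11.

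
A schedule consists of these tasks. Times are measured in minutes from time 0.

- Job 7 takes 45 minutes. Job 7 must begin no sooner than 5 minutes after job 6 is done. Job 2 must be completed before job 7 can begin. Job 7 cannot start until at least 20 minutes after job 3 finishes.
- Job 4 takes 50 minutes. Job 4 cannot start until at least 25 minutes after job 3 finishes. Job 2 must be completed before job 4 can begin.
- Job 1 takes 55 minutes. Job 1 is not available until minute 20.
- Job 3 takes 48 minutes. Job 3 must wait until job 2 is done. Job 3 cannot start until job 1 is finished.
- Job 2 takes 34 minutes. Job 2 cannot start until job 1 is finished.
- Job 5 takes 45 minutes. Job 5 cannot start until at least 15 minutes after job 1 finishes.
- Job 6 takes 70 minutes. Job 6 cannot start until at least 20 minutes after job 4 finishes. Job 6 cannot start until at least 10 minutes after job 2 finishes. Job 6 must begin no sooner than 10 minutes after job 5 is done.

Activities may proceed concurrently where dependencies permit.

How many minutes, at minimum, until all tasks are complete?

After its own release at minute 20, job 1 can start at minute 20 and finishes at minute 75.
After job 1 (finishes minute 75, plus 15-minute gap → minute 90), job 5 can start at minute 90 and finishes at minute 135.
Job 2 cannot begin until job 1 (finishes minute 75). It runs from minute 75 to 75 + 34 = minute 109.
Job 3 cannot start until job 2 (finishes minute 109); job 1 (finishes minute 75). The controlling bound is minute 109, so job 3 finishes at 109 + 48 = minute 157.
Job 4 has to wait for job 3 (finishes minute 157, plus 25-minute gap → minute 182); job 2 (finishes minute 109). The latest of these is minute 182, so job 4 runs minute 182 to 182 + 50 = minute 232.
Job 6 cannot start until job 4 (finishes minute 232, plus 20-minute gap → minute 252); job 2 (finishes minute 109, plus 10-minute gap → minute 119); job 5 (finishes minute 135, plus 10-minute gap → minute 145). The controlling bound is minute 252, so job 6 finishes at 252 + 70 = minute 322.
Job 7 cannot start until job 6 (finishes minute 322, plus 5-minute gap → minute 327); job 2 (finishes minute 109); job 3 (finishes minute 157, plus 20-minute gap → minute 177). The controlling bound is minute 327, so job 7 finishes at 327 + 45 = minute 372.
All tasks are finished once the last one completes. Finish times: Job 1 at 75, Job 2 at 109, Job 3 at 157, Job 4 at 232, Job 5 at 135, Job 6 at 322, Job 7 at 372. The latest is minute 372.

372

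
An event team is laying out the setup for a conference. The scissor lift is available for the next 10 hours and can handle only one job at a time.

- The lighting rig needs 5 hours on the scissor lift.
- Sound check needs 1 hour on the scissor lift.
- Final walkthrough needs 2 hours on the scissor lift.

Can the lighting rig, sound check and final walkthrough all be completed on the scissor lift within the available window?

Yes

Running back to back, the jobs need 5 + 1 + 2 = 8 hours on the scissor lift.
Since 8 ≤ 10, they fit within the window.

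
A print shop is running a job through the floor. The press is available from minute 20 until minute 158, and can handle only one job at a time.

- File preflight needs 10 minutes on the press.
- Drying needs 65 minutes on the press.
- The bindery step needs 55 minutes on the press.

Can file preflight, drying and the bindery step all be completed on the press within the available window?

Yes

The press window is 158 − 20 = 138 minutes.
Running back to back, the jobs need 10 + 65 + 55 = 130 minutes on the press.
Since 130 ≤ 138, they fit within the window.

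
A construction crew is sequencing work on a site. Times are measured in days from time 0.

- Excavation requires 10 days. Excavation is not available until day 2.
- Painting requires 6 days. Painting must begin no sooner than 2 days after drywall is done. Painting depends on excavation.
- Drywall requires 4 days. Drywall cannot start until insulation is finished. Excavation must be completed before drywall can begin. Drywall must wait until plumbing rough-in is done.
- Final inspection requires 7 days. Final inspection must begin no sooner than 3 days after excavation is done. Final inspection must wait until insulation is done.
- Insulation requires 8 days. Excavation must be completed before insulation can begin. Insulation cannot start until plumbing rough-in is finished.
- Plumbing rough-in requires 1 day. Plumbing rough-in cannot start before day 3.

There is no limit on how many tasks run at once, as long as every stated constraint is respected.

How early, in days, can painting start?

26

Plumbing rough-in cannot begin until its own release at day 3. It runs from day 3 to 3 + 1 = day 4.
Excavation cannot begin until its own release at day 2. It runs from day 2 to 2 + 10 = day 12.
Insulation has to wait for excavation (finishes day 12); plumbing rough-in (finishes day 4). The latest of these is day 12, so insulation runs day 12 to 12 + 8 = day 20.
Drywall needs all of insulation (finishes day 20); excavation (finishes day 12); plumbing rough-in (finishes day 4). That puts its earliest start at day 20; it finishes at 20 + 4 = day 24.
Painting waits on drywall (finishes day 24, plus 2-day gap → day 26); excavation (finishes day 12). The latest of these is day 26, which is the earliest painting can start.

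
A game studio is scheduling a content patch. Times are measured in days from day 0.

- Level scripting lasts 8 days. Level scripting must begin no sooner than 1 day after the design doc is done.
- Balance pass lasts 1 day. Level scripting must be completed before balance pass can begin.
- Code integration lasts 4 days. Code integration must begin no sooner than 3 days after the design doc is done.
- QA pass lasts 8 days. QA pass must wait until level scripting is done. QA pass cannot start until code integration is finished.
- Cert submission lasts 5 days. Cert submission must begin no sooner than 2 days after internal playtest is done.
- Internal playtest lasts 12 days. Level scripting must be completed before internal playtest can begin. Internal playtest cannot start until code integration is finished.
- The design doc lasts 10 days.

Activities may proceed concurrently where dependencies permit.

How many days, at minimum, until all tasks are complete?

The design doc has no prerequisites, so it starts at day 0 and finishes at day 10.
After the design doc (finishes day 10, plus 3-day gap → day 13), code integration can start at day 13 and finishes at day 17.
Level scripting cannot begin until the design doc (finishes day 10, plus 1-day gap → day 11). It runs from day 11 to 11 + 8 = day 19.
QA pass cannot start until level scripting (finishes day 19); code integration (finishes day 17). The controlling bound is day 19, so QA pass finishes at 19 + 8 = day 27.
Balance pass waits on level scripting (finishes day 19), so it starts at day 19 and finishes at 19 + 1 = day 20.
Internal playtest has to wait for level scripting (finishes day 19); code integration (finishes day 17). The latest of these is day 19, so internal playtest runs day 19 to 19 + 12 = day 31.
After internal playtest (finishes day 31, plus 2-day gap → day 33), cert submission can start at day 33 and finishes at day 38.
All tasks are finished once the last one completes. Finish times: The design doc at 10, Level scripting at 19, Code integration at 17, Internal playtest at 31, Balance pass at 20, QA pass at 27, Cert submission at 38. The latest is day 38.

38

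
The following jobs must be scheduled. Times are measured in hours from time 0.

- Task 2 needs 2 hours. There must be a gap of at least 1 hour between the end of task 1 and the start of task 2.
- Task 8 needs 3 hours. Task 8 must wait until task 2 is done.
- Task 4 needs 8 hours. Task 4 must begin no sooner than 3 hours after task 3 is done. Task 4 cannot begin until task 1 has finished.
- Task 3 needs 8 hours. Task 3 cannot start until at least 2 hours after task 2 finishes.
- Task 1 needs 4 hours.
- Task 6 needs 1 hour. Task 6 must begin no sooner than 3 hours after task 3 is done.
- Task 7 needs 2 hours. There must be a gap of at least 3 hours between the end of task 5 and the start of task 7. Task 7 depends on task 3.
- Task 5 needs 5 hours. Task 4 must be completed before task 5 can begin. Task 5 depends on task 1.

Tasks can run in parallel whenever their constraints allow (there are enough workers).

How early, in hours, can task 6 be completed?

21

Task 1 can start immediately at hour 0; it finishes at hour 4.
Task 2 cannot begin until task 1 (finishes hour 4, plus 1-hour gap → hour 5). It runs from hour 5 to 5 + 2 = hour 7.
After task 2 (finishes hour 7, plus 2-hour gap → hour 9), task 3 can start at hour 9 and finishes at hour 17.
Task 6 waits on task 3 (finishes hour 17, plus 3-hour gap → hour 20), so it starts at hour 20 and finishes at 20 + 1 = hour 21.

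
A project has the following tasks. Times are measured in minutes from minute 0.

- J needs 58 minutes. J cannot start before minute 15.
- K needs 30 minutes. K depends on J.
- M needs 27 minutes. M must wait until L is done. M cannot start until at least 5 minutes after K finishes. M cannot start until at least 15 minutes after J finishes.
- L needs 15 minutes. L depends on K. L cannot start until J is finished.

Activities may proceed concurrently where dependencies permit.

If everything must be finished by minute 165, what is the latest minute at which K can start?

93

To finish by minute 165, M (duration 27) must start no later than minute 138.
L must finish before M (must start by minute 138). With a 15-minute duration, L must start by 138 − 15 = minute 123.
For K: L (must start by minute 123); M (must start by minute 138, minus 5-minute gap → minute 133). The most restrictive is minute 123; with a 30-minute duration, K must start by minute 93.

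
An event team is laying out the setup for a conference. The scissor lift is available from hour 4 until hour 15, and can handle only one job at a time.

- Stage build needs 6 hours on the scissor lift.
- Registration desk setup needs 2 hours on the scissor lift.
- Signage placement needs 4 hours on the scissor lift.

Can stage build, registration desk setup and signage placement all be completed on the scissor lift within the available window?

The scissor lift window is 15 − 4 = 11 hours.
Running back to back, the jobs need 6 + 2 + 4 = 12 hours on the scissor lift.
Since 12 > 11, they cannot all fit.

No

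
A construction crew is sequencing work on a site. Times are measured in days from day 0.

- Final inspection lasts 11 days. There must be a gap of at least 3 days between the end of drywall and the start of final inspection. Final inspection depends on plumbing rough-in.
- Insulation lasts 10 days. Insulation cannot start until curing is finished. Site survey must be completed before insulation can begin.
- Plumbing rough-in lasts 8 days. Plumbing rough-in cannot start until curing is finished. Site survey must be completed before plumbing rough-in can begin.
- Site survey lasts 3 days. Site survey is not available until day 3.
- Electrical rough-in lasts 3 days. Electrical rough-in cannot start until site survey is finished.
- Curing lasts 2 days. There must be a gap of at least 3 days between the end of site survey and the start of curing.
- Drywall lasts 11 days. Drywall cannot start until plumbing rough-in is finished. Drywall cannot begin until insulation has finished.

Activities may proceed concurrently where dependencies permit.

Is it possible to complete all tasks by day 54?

Site survey waits on its own release at day 3, so it starts at day 3 and finishes at 3 + 3 = day 6.
Electrical rough-in cannot begin until site survey (finishes day 6). It runs from day 6 to 6 + 3 = day 9.
Curing cannot begin until site survey (finishes day 6, plus 3-day gap → day 9). It runs from day 9 to 9 + 2 = day 11.
For insulation: curing (finishes day 11); site survey (finishes day 6). Taking the maximum gives a start of day 11, and it finishes at 11 + 10 = day 21.
Plumbing rough-in has to wait for curing (finishes day 11); site survey (finishes day 6). The latest of these is day 11, so plumbing rough-in runs day 11 to 11 + 8 = day 19.
Drywall has to wait for plumbing rough-in (finishes day 19); insulation (finishes day 21). The latest of these is day 21, so drywall runs day 21 to 21 + 11 = day 32.
Final inspection cannot start until drywall (finishes day 32, plus 3-day gap → day 35); plumbing rough-in (finishes day 19). The controlling bound is day 35, so final inspection finishes at 35 + 11 = day 46.
Every task is finished by day 46, which is no later than the deadline of 54, so the schedule is feasible.

Yes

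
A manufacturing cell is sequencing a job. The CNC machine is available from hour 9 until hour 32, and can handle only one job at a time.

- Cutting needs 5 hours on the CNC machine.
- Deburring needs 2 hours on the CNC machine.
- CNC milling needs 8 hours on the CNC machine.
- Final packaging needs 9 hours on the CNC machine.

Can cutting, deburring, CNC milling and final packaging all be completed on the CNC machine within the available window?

No

The CNC machine window is 32 − 9 = 23 hours.
Running back to back, the jobs need 5 + 2 + 8 + 9 = 24 hours on the CNC machine.
Since 24 > 23, they cannot all fit.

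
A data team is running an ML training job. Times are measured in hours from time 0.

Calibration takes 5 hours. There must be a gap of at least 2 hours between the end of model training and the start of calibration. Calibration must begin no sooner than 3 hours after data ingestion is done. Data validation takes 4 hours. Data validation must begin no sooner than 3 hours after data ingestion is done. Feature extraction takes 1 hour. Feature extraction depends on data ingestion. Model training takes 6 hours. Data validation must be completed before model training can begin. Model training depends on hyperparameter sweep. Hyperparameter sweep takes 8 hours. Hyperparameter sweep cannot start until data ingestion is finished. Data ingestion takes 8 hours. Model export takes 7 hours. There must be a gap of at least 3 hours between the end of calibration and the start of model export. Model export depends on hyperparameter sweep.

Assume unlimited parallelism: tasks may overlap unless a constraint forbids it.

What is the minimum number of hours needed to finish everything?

39

Nothing blocks data ingestion, so it runs from hour 0 to hour 8.
Hyperparameter sweep waits on data ingestion (finishes hour 8), so it starts at hour 8 and finishes at 8 + 8 = hour 16.
After data ingestion (finishes hour 8), feature extraction can start at hour 8 and finishes at hour 9.
After data ingestion (finishes hour 8, plus 3-hour gap → hour 11), data validation can start at hour 11 and finishes at hour 15.
Model training cannot start until data validation (finishes hour 15); hyperparameter sweep (finishes hour 16). The controlling bound is hour 16, so model training finishes at 16 + 6 = hour 22.
Calibration has to wait for model training (finishes hour 22, plus 2-hour gap → hour 24); data ingestion (finishes hour 8, plus 3-hour gap → hour 11). The latest of these is hour 24, so calibration runs hour 24 to 24 + 5 = hour 29.
Model export has to wait for calibration (finishes hour 29, plus 3-hour gap → hour 32); hyperparameter sweep (finishes hour 16). The latest of these is hour 32, so model export runs hour 32 to 32 + 7 = hour 39.
All tasks are finished once the last one completes. Finish times: Data ingestion at 8, Data validation at 15, Feature extraction at 9, Hyperparameter sweep at 16, Model training at 22, Calibration at 29, Model export at 39. The latest is hour 39.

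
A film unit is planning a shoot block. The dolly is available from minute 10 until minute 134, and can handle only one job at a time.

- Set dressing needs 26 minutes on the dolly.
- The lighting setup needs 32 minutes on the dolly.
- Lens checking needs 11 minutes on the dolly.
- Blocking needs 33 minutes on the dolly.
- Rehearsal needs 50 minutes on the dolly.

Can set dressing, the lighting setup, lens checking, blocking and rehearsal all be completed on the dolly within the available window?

The dolly window is 134 − 10 = 124 minutes.
Running back to back, the jobs need 26 + 32 + 11 + 33 + 50 = 152 minutes on the dolly.
Since 152 > 124, they cannot all fit.

No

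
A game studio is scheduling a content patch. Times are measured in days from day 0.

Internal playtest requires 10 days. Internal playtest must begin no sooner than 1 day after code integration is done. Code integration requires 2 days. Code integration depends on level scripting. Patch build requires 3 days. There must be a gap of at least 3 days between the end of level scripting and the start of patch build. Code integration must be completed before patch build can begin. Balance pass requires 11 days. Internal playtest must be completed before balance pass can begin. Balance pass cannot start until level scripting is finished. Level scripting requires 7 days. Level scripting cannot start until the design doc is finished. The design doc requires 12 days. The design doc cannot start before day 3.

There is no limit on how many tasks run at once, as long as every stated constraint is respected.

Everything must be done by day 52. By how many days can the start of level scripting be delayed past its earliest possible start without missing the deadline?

After its own release at day 3, the design doc can start at day 3 and finishes at day 15.
After the design doc (finishes day 15), level scripting can start at day 15 and finishes at day 22.

Working backward from the deadline:
To finish by day 52, balance pass (duration 11) must start no later than day 41.
Since balance pass (must start by day 41) depends on it, internal playtest must finish by day 41. Backing off its 10-day duration gives a latest start of day 31.
To finish by day 52, patch build (duration 3) must start no later than day 49.
Code integration must finish in time for internal playtest (must start by day 31, minus 1-day gap → day 30); patch build (must start by day 49). The tightest is day 30, so code integration must start by 30 − 2 = day 28.
Level scripting must finish in time for code integration (must start by day 28); balance pass (must start by day 41); patch build (must start by day 49, minus 3-day gap → day 46). The tightest is day 28, so level scripting must start by 28 − 7 = day 21.
So level scripting can start as early as day 15 and as late as day 21, giving 21 − 15 = 6 days of slack.

6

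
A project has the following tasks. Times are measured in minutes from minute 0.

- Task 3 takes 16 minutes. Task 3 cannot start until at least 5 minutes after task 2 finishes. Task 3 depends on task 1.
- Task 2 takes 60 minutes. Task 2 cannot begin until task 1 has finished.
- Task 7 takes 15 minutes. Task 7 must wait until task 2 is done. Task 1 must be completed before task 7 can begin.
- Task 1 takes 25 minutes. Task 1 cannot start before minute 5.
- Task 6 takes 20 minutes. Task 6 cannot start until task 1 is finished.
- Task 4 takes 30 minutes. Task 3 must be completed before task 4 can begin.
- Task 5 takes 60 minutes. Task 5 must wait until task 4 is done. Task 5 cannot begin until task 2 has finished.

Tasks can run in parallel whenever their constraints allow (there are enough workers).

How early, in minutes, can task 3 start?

95

Task 1 waits on its own release at minute 5, so it starts at minute 5 and finishes at 5 + 25 = minute 30.
After task 1 (finishes minute 30), task 2 can start at minute 30 and finishes at minute 90.
Task 3 waits on task 2 (finishes minute 90, plus 5-minute gap → minute 95); task 1 (finishes minute 30). The latest of these is minute 95, which is the earliest task 3 can start.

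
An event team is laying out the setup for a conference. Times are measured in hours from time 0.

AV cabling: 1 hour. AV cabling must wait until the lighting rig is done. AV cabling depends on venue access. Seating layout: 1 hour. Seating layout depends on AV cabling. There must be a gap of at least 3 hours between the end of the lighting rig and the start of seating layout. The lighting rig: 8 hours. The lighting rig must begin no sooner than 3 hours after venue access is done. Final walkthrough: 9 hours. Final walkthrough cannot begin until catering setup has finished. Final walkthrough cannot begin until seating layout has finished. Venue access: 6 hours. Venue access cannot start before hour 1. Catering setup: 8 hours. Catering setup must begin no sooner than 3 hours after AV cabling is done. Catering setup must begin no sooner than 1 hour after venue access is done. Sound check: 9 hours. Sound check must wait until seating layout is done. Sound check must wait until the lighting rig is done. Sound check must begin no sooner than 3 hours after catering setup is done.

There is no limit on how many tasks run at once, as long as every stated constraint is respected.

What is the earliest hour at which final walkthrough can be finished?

39

Venue access waits on its own release at hour 1, so it starts at hour 1 and finishes at 1 + 6 = hour 7.
The lighting rig cannot begin until venue access (finishes hour 7, plus 3-hour gap → hour 10). It runs from hour 10 to 10 + 8 = hour 18.
For AV cabling: the lighting rig (finishes hour 18); venue access (finishes hour 7). Taking the maximum gives a start of hour 18, and it finishes at 18 + 1 = hour 19.
Catering setup cannot start until AV cabling (finishes hour 19, plus 3-hour gap → hour 22); venue access (finishes hour 7, plus 1-hour gap → hour 8). The controlling bound is hour 22, so catering setup finishes at 22 + 8 = hour 30.
For seating layout: AV cabling (finishes hour 19); the lighting rig (finishes hour 18, plus 3-hour gap → hour 21). Taking the maximum gives a start of hour 21, and it finishes at 21 + 1 = hour 22.
For final walkthrough: catering setup (finishes hour 30); seating layout (finishes hour 22). Taking the maximum gives a start of hour 30, and it finishes at 30 + 9 = hour 39.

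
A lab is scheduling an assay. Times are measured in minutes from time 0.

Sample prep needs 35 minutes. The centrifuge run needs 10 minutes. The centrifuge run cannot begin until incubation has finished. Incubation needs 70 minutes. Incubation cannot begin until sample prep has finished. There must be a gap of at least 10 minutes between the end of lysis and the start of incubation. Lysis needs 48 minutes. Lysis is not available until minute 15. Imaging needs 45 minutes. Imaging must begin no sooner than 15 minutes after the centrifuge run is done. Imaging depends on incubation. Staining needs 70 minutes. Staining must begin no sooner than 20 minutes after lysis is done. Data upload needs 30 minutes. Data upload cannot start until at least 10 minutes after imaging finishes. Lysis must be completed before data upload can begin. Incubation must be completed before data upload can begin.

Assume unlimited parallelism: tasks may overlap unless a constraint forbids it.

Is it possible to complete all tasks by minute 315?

Lysis cannot begin until its own release at minute 15. It runs from minute 15 to 15 + 48 = minute 63.
Staining waits on lysis (finishes minute 63, plus 20-minute gap → minute 83), so it starts at minute 83 and finishes at 83 + 70 = minute 153.
Sample prep has no prerequisites, so it starts at minute 0 and finishes at minute 35.
Incubation needs all of sample prep (finishes minute 35); lysis (finishes minute 63, plus 10-minute gap → minute 73). That puts its earliest start at minute 73; it finishes at 73 + 70 = minute 143.
The centrifuge run waits on incubation (finishes minute 143), so it starts at minute 143 and finishes at 143 + 10 = minute 153.
For imaging: the centrifuge run (finishes minute 153, plus 15-minute gap → minute 168); incubation (finishes minute 143). Taking the maximum gives a start of minute 168, and it finishes at 168 + 45 = minute 213.
Data upload has to wait for imaging (finishes minute 213, plus 10-minute gap → minute 223); lysis (finishes minute 63); incubation (finishes minute 143). The latest of these is minute 223, so data upload runs minute 223 to 223 + 30 = minute 253.
Every task is finished by minute 253, which is no later than the deadline of 315, so the schedule is feasible.

Yes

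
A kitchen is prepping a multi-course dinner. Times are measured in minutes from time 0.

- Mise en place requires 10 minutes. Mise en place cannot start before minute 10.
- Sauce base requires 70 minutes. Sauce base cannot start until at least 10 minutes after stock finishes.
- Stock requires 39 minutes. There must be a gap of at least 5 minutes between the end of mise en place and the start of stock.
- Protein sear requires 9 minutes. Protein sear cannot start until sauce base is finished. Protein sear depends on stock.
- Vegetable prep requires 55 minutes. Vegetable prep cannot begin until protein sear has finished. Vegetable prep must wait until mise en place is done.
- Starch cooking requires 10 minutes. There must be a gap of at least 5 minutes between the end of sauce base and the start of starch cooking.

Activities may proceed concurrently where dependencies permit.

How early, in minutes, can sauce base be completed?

Mise en place waits on its own release at minute 10, so it starts at minute 10 and finishes at 10 + 10 = minute 20.
Stock cannot begin until mise en place (finishes minute 20, plus 5-minute gap → minute 25). It runs from minute 25 to 25 + 39 = minute 64.
After stock (finishes minute 64, plus 10-minute gap → minute 74), sauce base can start at minute 74 and finishes at minute 144.

144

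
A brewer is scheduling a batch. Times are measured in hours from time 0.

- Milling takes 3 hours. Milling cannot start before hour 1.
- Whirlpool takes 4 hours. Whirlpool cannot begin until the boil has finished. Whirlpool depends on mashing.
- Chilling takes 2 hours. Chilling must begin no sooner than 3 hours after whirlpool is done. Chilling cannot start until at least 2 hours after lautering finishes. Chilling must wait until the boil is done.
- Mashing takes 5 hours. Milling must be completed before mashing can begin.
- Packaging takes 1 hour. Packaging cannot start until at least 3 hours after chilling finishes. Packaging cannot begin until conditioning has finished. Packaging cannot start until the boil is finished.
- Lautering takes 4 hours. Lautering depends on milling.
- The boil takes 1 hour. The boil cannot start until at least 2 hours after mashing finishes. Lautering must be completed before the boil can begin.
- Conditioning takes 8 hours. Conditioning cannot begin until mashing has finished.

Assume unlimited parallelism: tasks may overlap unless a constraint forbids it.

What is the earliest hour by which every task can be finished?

25

Milling waits on its own release at hour 1, so it starts at hour 1 and finishes at 1 + 3 = hour 4.
After milling (finishes hour 4), lautering can start at hour 4 and finishes at hour 8.
Mashing waits on milling (finishes hour 4), so it starts at hour 4 and finishes at 4 + 5 = hour 9.
Conditioning cannot begin until mashing (finishes hour 9). It runs from hour 9 to 9 + 8 = hour 17.
The boil needs all of mashing (finishes hour 9, plus 2-hour gap → hour 11); lautering (finishes hour 8). That puts its earliest start at hour 11; it finishes at 11 + 1 = hour 12.
Whirlpool needs all of the boil (finishes hour 12); mashing (finishes hour 9). That puts its earliest start at hour 12; it finishes at 12 + 4 = hour 16.
Chilling needs all of whirlpool (finishes hour 16, plus 3-hour gap → hour 19); lautering (finishes hour 8, plus 2-hour gap → hour 10); the boil (finishes hour 12). That puts its earliest start at hour 19; it finishes at 19 + 2 = hour 21.
Packaging cannot start until chilling (finishes hour 21, plus 3-hour gap → hour 24); conditioning (finishes hour 17); the boil (finishes hour 12). The controlling bound is hour 24, so packaging finishes at 24 + 1 = hour 25.
All tasks are finished once the last one completes. Finish times: Milling at 4, Mashing at 9, Lautering at 8, The boil at 12, Whirlpool at 16, Chilling at 21, Conditioning at 17, Packaging at 25. The latest is hour 25.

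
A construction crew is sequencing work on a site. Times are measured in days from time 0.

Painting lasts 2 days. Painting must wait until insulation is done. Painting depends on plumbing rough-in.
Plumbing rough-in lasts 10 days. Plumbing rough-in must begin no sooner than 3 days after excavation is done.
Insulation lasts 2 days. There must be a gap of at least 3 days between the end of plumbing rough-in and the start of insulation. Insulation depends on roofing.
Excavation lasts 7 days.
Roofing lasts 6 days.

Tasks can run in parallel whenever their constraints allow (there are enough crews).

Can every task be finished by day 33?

Roofing has no prerequisites, so it starts at day 0 and finishes at day 6.
Excavation can start immediately at day 0; it finishes at day 7.
Plumbing rough-in cannot begin until excavation (finishes day 7, plus 3-day gap → day 10). It runs from day 10 to 10 + 10 = day 20.
For insulation: plumbing rough-in (finishes day 20, plus 3-day gap → day 23); roofing (finishes day 6). Taking the maximum gives a start of day 23, and it finishes at 23 + 2 = day 25.
Painting cannot start until insulation (finishes day 25); plumbing rough-in (finishes day 20). The controlling bound is day 25, so painting finishes at 25 + 2 = day 27.
Every task is finished by day 27, which is no later than the deadline of 33, so the schedule is feasible.

Yes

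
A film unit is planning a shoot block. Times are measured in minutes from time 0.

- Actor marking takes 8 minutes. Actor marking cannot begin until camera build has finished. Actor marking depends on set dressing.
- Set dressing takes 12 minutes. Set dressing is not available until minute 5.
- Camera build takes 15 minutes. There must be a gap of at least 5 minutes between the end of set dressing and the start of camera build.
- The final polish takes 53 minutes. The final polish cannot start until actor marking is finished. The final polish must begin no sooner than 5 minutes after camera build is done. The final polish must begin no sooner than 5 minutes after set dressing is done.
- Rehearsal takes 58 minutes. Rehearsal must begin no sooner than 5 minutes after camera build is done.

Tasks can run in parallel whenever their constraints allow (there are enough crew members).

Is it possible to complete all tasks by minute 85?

Set dressing cannot begin until its own release at minute 5. It runs from minute 5 to 5 + 12 = minute 17.
After set dressing (finishes minute 17, plus 5-minute gap → minute 22), camera build can start at minute 22 and finishes at minute 37.
Rehearsal waits on camera build (finishes minute 37, plus 5-minute gap → minute 42), so it starts at minute 42 and finishes at 42 + 58 = minute 100.
Actor marking cannot start until camera build (finishes minute 37); set dressing (finishes minute 17). The controlling bound is minute 37, so actor marking finishes at 37 + 8 = minute 45.
For the final polish: actor marking (finishes minute 45); camera build (finishes minute 37, plus 5-minute gap → minute 42); set dressing (finishes minute 17, plus 5-minute gap → minute 22). Taking the maximum gives a start of minute 45, and it finishes at 45 + 53 = minute 98.
The earliest everything can be done is minute 100, which is after the deadline of 85, so it is not possible.

No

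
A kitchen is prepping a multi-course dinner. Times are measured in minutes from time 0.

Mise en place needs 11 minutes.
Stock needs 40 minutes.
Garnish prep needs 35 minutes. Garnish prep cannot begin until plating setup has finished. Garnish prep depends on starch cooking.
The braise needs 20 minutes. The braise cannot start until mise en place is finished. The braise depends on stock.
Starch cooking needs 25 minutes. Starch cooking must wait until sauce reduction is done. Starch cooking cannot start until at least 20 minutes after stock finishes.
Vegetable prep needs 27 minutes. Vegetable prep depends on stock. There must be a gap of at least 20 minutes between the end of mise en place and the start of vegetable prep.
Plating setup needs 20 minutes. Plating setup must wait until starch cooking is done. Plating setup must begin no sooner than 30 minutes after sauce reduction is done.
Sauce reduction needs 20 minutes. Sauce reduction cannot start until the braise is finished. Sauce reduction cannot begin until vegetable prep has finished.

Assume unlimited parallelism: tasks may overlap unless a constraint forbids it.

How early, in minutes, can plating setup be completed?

137

Stock has no prerequisites, so it starts at minute 0 and finishes at minute 40.
Mise en place has no prerequisites, so it starts at minute 0 and finishes at minute 11.
Vegetable prep has to wait for stock (finishes minute 40); mise en place (finishes minute 11, plus 20-minute gap → minute 31). The latest of these is minute 40, so vegetable prep runs minute 40 to 40 + 27 = minute 67.
The braise cannot start until mise en place (finishes minute 11); stock (finishes minute 40). The controlling bound is minute 40, so the braise finishes at 40 + 20 = minute 60.
For sauce reduction: the braise (finishes minute 60); vegetable prep (finishes minute 67). Taking the maximum gives a start of minute 67, and it finishes at 67 + 20 = minute 87.
Starch cooking has to wait for sauce reduction (finishes minute 87); stock (finishes minute 40, plus 20-minute gap → minute 60). The latest of these is minute 87, so starch cooking runs minute 87 to 87 + 25 = minute 112.
Plating setup has to wait for starch cooking (finishes minute 112); sauce reduction (finishes minute 87, plus 30-minute gap → minute 117). The latest of these is minute 117, so plating setup runs minute 117 to 117 + 20 = minute 137.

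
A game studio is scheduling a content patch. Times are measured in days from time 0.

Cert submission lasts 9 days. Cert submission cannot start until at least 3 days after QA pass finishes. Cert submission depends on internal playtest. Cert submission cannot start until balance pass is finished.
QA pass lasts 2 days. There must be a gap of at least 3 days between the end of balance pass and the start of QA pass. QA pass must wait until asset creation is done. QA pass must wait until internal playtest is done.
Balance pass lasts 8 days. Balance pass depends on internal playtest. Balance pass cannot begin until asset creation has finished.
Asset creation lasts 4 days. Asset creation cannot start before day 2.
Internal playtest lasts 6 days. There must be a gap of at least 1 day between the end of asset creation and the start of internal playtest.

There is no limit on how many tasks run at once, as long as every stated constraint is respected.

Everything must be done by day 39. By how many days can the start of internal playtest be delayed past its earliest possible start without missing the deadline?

1

Asset creation waits on its own release at day 2, so it starts at day 2 and finishes at 2 + 4 = day 6.
After asset creation (finishes day 6, plus 1-day gap → day 7), internal playtest can start at day 7 and finishes at day 13.

Working backward from the deadline:
To finish by day 39, cert submission (duration 9) must start no later than day 30.
Since cert submission (must start by day 30, minus 3-day gap → day 27) depends on it, QA pass must finish by day 27. Backing off its 2-day duration gives a latest start of day 25.
Balance pass must finish in time for QA pass (must start by day 25, minus 3-day gap → day 22); cert submission (must start by day 30). The tightest is day 22, so balance pass must start by 22 − 8 = day 14.
Internal playtest feeds balance pass (must start by day 14); QA pass (must start by day 25); cert submission (must start by day 30). Taking the minimum, internal playtest must finish by day 14 and start by 14 − 6 = day 8.
So internal playtest can start as early as day 7 and as late as day 8, giving 8 − 7 = 1 day of slack.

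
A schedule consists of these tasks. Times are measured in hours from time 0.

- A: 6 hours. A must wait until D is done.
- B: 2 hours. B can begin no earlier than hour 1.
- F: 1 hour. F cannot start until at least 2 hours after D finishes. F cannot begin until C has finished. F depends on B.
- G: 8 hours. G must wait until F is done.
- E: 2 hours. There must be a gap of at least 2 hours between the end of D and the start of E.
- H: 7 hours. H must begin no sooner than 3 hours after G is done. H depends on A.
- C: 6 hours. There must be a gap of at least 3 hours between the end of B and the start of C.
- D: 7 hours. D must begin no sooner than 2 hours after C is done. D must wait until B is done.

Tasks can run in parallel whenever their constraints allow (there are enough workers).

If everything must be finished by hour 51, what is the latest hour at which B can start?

To finish by hour 51, H (duration 7) must start no later than hour 44.
A feeds into H (must start by hour 44); so A must finish by hour 44 and therefore start by hour 38.
E must finish by hour 51; it takes 2 hours, so it must start by 51 − 2 = hour 49.
Since H (must start by hour 44, minus 3-hour gap → hour 41) depends on it, G must finish by hour 41. Backing off its 8-hour duration gives a latest start of hour 33.
F must finish before G (must start by hour 33). With a 1-hour duration, F must start by 33 − 1 = hour 32.
D has several dependents: A (must start by hour 38); E (must start by hour 49, minus 2-hour gap → hour 47); F (must start by hour 32, minus 2-hour gap → hour 30). The earliest of those limits is hour 30, so D must start by 30 − 7 = hour 23.
C has several dependents: D (must start by hour 23, minus 2-hour gap → hour 21); F (must start by hour 32). The earliest of those limits is hour 21, so C must start by 21 − 6 = hour 15.
B feeds C (must start by hour 15, minus 3-hour gap → hour 12); D (must start by hour 23); F (must start by hour 32). Taking the minimum, B must finish by hour 12 and start by 12 − 2 = hour 10.

10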